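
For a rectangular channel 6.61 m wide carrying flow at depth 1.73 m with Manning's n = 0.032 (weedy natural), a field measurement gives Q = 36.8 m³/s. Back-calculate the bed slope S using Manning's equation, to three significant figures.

A = b·y = 6.61 × 1.73 = 11.44 m²
P = b + 2y = 6.61 + 2×1.73 = 10.07 m
R = A/P = 11.44/10.07 = 1.136 m
S = (Q·n / (1·A·R^(2/3)))² = (36.8×0.032 / (1×11.44×1.088))² = 0.008951

0.00895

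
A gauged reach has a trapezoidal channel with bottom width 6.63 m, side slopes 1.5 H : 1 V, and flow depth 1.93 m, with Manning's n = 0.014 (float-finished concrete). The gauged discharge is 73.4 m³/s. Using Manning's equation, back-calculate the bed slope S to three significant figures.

0.00209

A = (b + z·y)·y = (6.63 + 1.5×1.93)×1.93 = 18.38 m²
P = b + 2y√(1+z²) = 6.63 + 2×1.93×√(1+1.5²) = 13.59 m
R = A/P = 18.38/13.59 = 1.353 m
S = (Q·n / (1·A·R^(2/3)))² = (73.4×0.014 / (1×18.38×1.223))² = 0.002088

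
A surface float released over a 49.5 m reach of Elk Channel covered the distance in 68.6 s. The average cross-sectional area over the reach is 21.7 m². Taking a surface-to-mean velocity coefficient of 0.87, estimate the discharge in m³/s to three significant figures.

13.6 m³/s

v_surface = L / t̄ = 49.5 / 68.6 = 0.7216 m/s
v_mean = 0.87 × 0.7216 = 0.6278 m/s
Q = A × v_mean = 21.7 × 0.6278 = 13.62 m³/s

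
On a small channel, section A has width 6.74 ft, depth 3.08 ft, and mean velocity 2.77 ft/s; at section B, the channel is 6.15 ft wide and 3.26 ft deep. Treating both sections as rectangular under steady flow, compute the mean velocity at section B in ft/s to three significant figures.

2.87 ft/s

Q = A₁V₁ = (6.74×3.08) × 2.77 = 57.50 ft³/s
A₂ = 6.15 × 3.26 = 20.05 ft²
V₂ = Q/A₂ = 57.50/20.05 = 2.868 ft/s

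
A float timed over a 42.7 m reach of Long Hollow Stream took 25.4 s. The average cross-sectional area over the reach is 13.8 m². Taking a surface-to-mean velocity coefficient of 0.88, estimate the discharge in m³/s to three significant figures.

20.4 m³/s

v_surface = L / t̄ = 42.7 / 25.4 = 1.681 m/s
v_mean = 0.88 × 1.681 = 1.479 m/s
Q = A × v_mean = 13.8 × 1.479 = 20.42 m³/s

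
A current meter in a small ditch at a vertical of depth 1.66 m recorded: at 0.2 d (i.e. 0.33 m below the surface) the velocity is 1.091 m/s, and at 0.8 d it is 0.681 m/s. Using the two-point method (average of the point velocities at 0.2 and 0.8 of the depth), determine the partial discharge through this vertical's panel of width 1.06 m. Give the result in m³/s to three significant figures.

1.56 m³/s

v̄ = (1.091 + 0.681) / 2 = 0.8860 m/s
q = v̄ × d × w = 0.8860 × 1.66 × 1.06 = 1.559 m³/s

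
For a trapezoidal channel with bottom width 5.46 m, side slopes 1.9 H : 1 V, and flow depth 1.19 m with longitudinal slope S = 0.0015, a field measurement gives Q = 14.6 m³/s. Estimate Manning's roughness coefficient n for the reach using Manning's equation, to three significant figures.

A = (b + z·y)·y = (5.46 + 1.9×1.19)×1.19 = 9.188 m²
P = b + 2y√(1+z²) = 5.46 + 2×1.19×√(1+1.9²) = 10.57 m
R = A/P = 9.188/10.57 = 0.8692 m
n = (1/Q)·A·R^(2/3)·S^(1/2) = (1/14.6) × 9.188 × 0.9108 × 0.03873 = 0.02220

0.0222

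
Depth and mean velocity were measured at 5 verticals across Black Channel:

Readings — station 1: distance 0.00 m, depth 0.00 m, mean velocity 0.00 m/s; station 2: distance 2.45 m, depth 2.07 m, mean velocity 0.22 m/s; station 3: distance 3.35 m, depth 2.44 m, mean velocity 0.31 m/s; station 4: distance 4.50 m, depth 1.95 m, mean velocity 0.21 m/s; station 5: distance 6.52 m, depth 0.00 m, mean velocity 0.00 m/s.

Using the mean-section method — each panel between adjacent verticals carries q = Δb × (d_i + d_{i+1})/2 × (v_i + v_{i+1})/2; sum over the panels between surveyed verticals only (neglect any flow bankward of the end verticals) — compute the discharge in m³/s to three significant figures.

1.68 m³/s

Panel 1-2: Δb = 2.45 m, d̄ = (0.00+2.07)/2 = 1.035, v̄ = (0.00+0.22)/2 = 0.11 → q = 2.45×1.035×0.11 = 0.2789 m³/s
Panel 2-3: Δb = 0.9 m, d̄ = (2.07+2.44)/2 = 2.255, v̄ = (0.22+0.31)/2 = 0.265 → q = 0.9×2.255×0.265 = 0.5378 m³/s
Panel 3-4: Δb = 1.15 m, d̄ = (2.44+1.95)/2 = 2.195, v̄ = (0.31+0.21)/2 = 0.26 → q = 1.15×2.195×0.26 = 0.6563 m³/s
Panel 4-5: Δb = 2.02 m, d̄ = (1.95+0.00)/2 = 0.975, v̄ = (0.21+0.00)/2 = 0.105 → q = 2.02×0.975×0.105 = 0.2068 m³/s
Q = Σ q = 1.680 m³/s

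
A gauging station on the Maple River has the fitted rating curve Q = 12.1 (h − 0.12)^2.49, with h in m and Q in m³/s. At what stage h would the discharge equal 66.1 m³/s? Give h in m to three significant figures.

h − h₀ = (Q/C)^(1/b) = (66.1/12.1)^(1/2.49) = 1.978 m
h = 0.12 + 1.978 = 2.098 m

2.10 m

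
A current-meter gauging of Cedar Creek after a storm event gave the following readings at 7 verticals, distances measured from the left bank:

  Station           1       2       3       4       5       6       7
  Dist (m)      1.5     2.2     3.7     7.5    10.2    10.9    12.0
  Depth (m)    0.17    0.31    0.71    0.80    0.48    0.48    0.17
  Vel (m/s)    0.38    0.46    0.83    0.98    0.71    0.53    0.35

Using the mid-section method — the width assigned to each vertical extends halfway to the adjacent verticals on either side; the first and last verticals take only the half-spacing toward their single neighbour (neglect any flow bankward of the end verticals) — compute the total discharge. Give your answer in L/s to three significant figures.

w_1 = (2.2 − 1.5)/2 = 0.35 m; q_1 = 0.38 × 0.17 × 0.35 = 0.02261 m³/s
w_2 = (3.7 − 1.5)/2 = 1.1 m; q_2 = 0.46 × 0.31 × 1.1 = 0.1569 m³/s
w_3 = (7.5 − 2.2)/2 = 2.65 m; q_3 = 0.83 × 0.71 × 2.65 = 1.562 m³/s
w_4 = (10.2 − 3.7)/2 = 3.25 m; q_4 = 0.98 × 0.80 × 3.25 = 2.548 m³/s
w_5 = (10.9 − 7.5)/2 = 1.7 m; q_5 = 0.71 × 0.48 × 1.7 = 0.5794 m³/s
w_6 = (12.0 − 10.2)/2 = 0.9 m; q_6 = 0.53 × 0.48 × 0.9 = 0.2290 m³/s
w_7 = (12.0 − 10.9)/2 = 0.55 m; q_7 = 0.35 × 0.17 × 0.55 = 0.03273 m³/s
Q = Σ qᵢ = 5.130 m³/s
= 5.130 × 1000 = 5130 L/s

5130 L/s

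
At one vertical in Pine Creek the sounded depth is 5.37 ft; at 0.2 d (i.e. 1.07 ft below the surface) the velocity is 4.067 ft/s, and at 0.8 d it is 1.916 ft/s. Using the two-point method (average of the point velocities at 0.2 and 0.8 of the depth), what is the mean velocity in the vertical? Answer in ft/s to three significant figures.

v̄ = (4.067 + 1.916) / 2 = 2.992 ft/s

2.99 ft/s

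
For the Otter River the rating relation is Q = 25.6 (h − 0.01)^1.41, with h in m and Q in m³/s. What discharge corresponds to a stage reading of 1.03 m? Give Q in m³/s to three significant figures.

26.3 m³/s

Q = 25.6 × (1.03 − 0.01)^1.41 = 25.6 × 1.02^1.41 = 26.32 m³/s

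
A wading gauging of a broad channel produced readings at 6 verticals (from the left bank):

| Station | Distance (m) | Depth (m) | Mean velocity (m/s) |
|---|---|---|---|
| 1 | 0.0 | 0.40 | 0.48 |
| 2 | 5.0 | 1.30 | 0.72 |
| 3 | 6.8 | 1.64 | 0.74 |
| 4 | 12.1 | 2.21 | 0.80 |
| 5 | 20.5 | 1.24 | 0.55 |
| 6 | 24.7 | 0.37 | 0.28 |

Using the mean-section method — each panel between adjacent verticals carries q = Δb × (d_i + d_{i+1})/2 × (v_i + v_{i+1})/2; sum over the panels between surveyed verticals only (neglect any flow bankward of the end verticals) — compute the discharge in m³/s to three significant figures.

23.5 m³/s

Panel 1-2: Δb = 5 m, d̄ = (0.40+1.30)/2 = 0.85, v̄ = (0.48+0.72)/2 = 0.6 → q = 5×0.85×0.6 = 2.550 m³/s
Panel 2-3: Δb = 1.8 m, d̄ = (1.30+1.64)/2 = 1.47, v̄ = (0.72+0.74)/2 = 0.73 → q = 1.8×1.47×0.73 = 1.932 m³/s
Panel 3-4: Δb = 5.3 m, d̄ = (1.64+2.21)/2 = 1.925, v̄ = (0.74+0.80)/2 = 0.77 → q = 5.3×1.925×0.77 = 7.856 m³/s
Panel 4-5: Δb = 8.4 m, d̄ = (2.21+1.24)/2 = 1.725, v̄ = (0.80+0.55)/2 = 0.675 → q = 8.4×1.725×0.675 = 9.781 m³/s
Panel 5-6: Δb = 4.2 m, d̄ = (1.24+0.37)/2 = 0.805, v̄ = (0.55+0.28)/2 = 0.415 → q = 4.2×0.805×0.415 = 1.403 m³/s
Q = Σ q = 23.52 m³/s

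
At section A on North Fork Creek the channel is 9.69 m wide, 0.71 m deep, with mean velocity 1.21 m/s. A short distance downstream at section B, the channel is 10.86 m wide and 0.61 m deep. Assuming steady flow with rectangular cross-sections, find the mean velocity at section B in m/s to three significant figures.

1.26 m/s

Q = A₁V₁ = (9.69×0.71) × 1.21 = 8.325 m³/s
A₂ = 10.86 × 0.61 = 6.625 m²
V₂ = Q/A₂ = 8.325/6.625 = 1.257 m/s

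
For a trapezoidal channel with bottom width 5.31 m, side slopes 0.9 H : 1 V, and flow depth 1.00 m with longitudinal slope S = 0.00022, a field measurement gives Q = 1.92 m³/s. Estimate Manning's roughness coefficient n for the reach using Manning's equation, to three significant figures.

A = (b + z·y)·y = (5.31 + 0.9×1.00)×1.00 = 6.210 m²
P = b + 2y√(1+z²) = 5.31 + 2×1.00×√(1+0.9²) = 8.001 m
R = A/P = 6.210/8.001 = 0.7762 m
n = (1/Q)·A·R^(2/3)·S^(1/2) = (1/1.92) × 6.210 × 0.8446 × 0.01483 = 0.04052

0.0405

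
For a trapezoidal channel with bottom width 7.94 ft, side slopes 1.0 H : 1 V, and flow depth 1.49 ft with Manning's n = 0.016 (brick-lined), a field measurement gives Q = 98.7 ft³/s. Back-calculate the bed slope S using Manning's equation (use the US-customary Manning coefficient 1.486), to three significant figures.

A = (b + z·y)·y = (7.94 + 1.0×1.49)×1.49 = 14.05 ft²
P = b + 2y√(1+z²) = 7.94 + 2×1.49×√(1+1.0²) = 12.15 ft
R = A/P = 14.05/12.15 = 1.156 ft
S = (Q·n / (1.486·A·R^(2/3)))² = (98.7×0.016 / (1.486×14.05×1.101))² = 0.004715

0.00472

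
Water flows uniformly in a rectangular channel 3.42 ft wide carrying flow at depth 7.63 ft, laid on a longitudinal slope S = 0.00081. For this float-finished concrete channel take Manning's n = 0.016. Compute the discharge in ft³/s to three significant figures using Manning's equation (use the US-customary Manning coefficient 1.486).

A = b·y = 3.42 × 7.63 = 26.09 ft²
P = b + 2y = 3.42 + 2×7.63 = 18.68 ft
R = A/P = 26.09/18.68 = 1.397 ft
Q = (1.486/n)·A·R^(2/3)·S^(1/2) = (1.486/0.016) × 26.09 × 1.397^(2/3) × 0.00081^(1/2) = 86.19 ft³/s

86.2 ft³/s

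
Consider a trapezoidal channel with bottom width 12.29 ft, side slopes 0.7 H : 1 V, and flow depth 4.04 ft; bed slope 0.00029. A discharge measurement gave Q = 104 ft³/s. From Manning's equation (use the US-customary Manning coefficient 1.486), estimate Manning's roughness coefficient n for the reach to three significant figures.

A = (b + z·y)·y = (12.29 + 0.7×4.04)×4.04 = 61.08 ft²
P = b + 2y√(1+z²) = 12.29 + 2×4.04×√(1+0.7²) = 22.15 ft
R = A/P = 61.08/22.15 = 2.757 ft
n = (1.486/Q)·A·R^(2/3)·S^(1/2) = (1.486/104) × 61.08 × 1.966 × 0.01703 = 0.02922

0.0292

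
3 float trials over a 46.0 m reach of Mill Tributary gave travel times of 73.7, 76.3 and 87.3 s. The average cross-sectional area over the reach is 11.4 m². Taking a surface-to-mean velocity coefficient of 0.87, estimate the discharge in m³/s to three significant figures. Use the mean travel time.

5.77 m³/s

t̄ = (73.7 + 76.3 + 87.3) / 3 = 79.1 s
v_surface = L / t̄ = 46.0 / 79.1 = 0.5815 m/s
v_mean = 0.87 × 0.5815 = 0.5059 m/s
Q = A × v_mean = 11.4 × 0.5059 = 5.768 m³/s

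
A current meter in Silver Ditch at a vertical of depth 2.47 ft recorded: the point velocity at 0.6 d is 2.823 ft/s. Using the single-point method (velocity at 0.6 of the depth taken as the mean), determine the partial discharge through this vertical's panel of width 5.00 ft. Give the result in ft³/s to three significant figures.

v̄ = v₀.₆ = 2.823 ft/s
q = v̄ × d × w = 2.823 × 2.47 × 5.00 = 34.86 ft³/s

34.9 ft³/s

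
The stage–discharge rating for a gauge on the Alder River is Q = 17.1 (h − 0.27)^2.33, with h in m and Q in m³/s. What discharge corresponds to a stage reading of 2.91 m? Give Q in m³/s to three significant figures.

Q = 17.1 × (2.91 − 0.27)^2.33 = 17.1 × 2.64^2.33 = 164.2 m³/s

164 m³/s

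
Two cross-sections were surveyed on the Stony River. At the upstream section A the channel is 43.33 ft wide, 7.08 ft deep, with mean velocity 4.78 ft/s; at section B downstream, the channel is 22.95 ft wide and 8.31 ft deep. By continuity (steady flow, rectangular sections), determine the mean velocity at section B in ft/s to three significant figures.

Q = A₁V₁ = (43.33×7.08) × 4.78 = 1466 ft³/s
A₂ = 22.95 × 8.31 = 190.7 ft²
V₂ = Q/A₂ = 1466/190.7 = 7.689 ft/s

7.69 ft/s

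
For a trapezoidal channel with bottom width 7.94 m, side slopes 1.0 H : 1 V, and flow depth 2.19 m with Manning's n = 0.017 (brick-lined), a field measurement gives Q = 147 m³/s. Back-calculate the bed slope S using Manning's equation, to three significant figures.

0.00696

A = (b + z·y)·y = (7.94 + 1.0×2.19)×2.19 = 22.18 m²
P = b + 2y√(1+z²) = 7.94 + 2×2.19×√(1+1.0²) = 14.13 m
R = A/P = 22.18/14.13 = 1.570 m
S = (Q·n / (1·A·R^(2/3)))² = (147×0.017 / (1×22.18×1.351))² = 0.006956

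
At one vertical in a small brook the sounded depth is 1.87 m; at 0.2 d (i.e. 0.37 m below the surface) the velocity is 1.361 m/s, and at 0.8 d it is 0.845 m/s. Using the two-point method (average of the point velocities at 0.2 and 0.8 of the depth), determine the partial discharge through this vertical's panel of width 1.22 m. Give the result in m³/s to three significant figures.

2.52 m³/s

v̄ = (1.361 + 0.845) / 2 = 1.103 m/s
q = v̄ × d × w = 1.103 × 1.87 × 1.22 = 2.516 m³/s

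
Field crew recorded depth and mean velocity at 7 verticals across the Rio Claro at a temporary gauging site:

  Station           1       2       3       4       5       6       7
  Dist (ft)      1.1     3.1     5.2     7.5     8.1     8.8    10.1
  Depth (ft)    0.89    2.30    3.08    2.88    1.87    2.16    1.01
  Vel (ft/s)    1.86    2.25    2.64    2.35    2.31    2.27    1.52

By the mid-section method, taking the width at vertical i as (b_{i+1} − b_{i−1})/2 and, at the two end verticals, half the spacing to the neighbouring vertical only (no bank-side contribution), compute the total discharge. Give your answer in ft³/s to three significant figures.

w_1 = (3.1 − 1.1)/2 = 1 ft; q_1 = 1.86 × 0.89 × 1 = 1.655 ft³/s
w_2 = (5.2 − 1.1)/2 = 2.05 ft; q_2 = 2.25 × 2.30 × 2.05 = 10.61 ft³/s
w_3 = (7.5 − 3.1)/2 = 2.2 ft; q_3 = 2.64 × 3.08 × 2.2 = 17.89 ft³/s
w_4 = (8.1 − 5.2)/2 = 1.45 ft; q_4 = 2.35 × 2.88 × 1.45 = 9.814 ft³/s
w_5 = (8.8 − 7.5)/2 = 0.65 ft; q_5 = 2.31 × 1.87 × 0.65 = 2.808 ft³/s
w_6 = (10.1 − 8.1)/2 = 1 ft; q_6 = 2.27 × 2.16 × 1 = 4.903 ft³/s
w_7 = (10.1 − 8.8)/2 = 0.65 ft; q_7 = 1.52 × 1.01 × 0.65 = 0.9979 ft³/s
Q = Σ qᵢ = 48.68 ft³/s

48.7 ft³/s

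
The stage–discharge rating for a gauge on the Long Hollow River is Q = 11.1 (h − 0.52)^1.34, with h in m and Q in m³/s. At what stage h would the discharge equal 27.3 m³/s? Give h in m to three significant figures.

h − h₀ = (Q/C)^(1/b) = (27.3/11.1)^(1/1.34) = 1.957 m
h = 0.52 + 1.957 = 2.477 m

2.48 m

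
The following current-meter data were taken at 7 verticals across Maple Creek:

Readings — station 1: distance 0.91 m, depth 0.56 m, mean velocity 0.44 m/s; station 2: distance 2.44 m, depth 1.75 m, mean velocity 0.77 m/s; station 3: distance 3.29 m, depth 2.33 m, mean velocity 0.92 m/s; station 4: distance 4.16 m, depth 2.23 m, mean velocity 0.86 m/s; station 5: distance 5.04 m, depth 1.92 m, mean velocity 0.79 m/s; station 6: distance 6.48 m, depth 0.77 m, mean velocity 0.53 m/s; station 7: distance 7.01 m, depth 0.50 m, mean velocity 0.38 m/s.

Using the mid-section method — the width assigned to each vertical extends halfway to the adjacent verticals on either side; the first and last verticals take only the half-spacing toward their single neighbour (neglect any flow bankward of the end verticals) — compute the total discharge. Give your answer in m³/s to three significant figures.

w_1 = (2.44 − 0.91)/2 = 0.765 m; q_1 = 0.44 × 0.56 × 0.765 = 0.1885 m³/s
w_2 = (3.29 − 0.91)/2 = 1.19 m; q_2 = 0.77 × 1.75 × 1.19 = 1.604 m³/s
w_3 = (4.16 − 2.44)/2 = 0.86 m; q_3 = 0.92 × 2.33 × 0.86 = 1.843 m³/s
w_4 = (5.04 − 3.29)/2 = 0.875 m; q_4 = 0.86 × 2.23 × 0.875 = 1.678 m³/s
w_5 = (6.48 − 4.16)/2 = 1.16 m; q_5 = 0.79 × 1.92 × 1.16 = 1.759 m³/s
w_6 = (7.01 − 5.04)/2 = 0.985 m; q_6 = 0.53 × 0.77 × 0.985 = 0.4020 m³/s
w_7 = (7.01 − 6.48)/2 = 0.265 m; q_7 = 0.38 × 0.50 × 0.265 = 0.05035 m³/s
Q = Σ qᵢ = 7.525 m³/s

7.53 m³/s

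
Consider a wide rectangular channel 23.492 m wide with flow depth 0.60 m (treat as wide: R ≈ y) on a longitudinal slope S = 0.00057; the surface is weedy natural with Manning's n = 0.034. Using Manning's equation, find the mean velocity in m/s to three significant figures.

0.500 m/s

A = b·y = 23.492 × 0.60 = 14.10 m²
Wide channel: R ≈ y = 0.60 m
Q = (1/n)·A·R^(2/3)·S^(1/2) = (1/0.034) × 14.10 × 0.6000^(2/3) × 0.00057^(1/2) = 7.041 m³/s
V = Q/A = 7.041/14.10 = 0.4995 m/s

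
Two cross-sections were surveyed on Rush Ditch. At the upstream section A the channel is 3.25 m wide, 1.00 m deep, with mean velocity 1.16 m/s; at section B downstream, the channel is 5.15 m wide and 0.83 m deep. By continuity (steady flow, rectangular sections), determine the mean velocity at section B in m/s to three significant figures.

Q = A₁V₁ = (3.25×1.00) × 1.16 = 3.770 m³/s
A₂ = 5.15 × 0.83 = 4.275 m²
V₂ = Q/A₂ = 3.770/4.275 = 0.8820 m/s

0.882 m/s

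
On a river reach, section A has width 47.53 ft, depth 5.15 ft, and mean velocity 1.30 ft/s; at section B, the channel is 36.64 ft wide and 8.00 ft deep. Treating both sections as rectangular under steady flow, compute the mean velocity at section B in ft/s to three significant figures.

Q = A₁V₁ = (47.53×5.15) × 1.30 = 318.2 ft³/s
A₂ = 36.64 × 8.00 = 293.1 ft²
V₂ = Q/A₂ = 318.2/293.1 = 1.086 ft/s

1.09 ft/s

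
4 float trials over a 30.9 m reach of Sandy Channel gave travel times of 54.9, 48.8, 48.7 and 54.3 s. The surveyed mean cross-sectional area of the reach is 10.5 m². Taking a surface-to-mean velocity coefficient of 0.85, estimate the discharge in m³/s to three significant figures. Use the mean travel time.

t̄ = (54.9 + 48.8 + 48.7 + 54.3) / 4 = 51.675 s
v_surface = L / t̄ = 30.9 / 51.675 = 0.5980 m/s
v_mean = 0.85 × 0.5980 = 0.5083 m/s
Q = A × v_mean = 10.5 × 0.5083 = 5.337 m³/s

5.34 m³/s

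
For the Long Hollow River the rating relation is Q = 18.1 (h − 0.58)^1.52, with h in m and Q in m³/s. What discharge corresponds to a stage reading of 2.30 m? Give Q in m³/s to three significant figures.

41.3 m³/s

Q = 18.1 × (2.30 − 0.58)^1.52 = 18.1 × 1.72^1.52 = 41.27 m³/s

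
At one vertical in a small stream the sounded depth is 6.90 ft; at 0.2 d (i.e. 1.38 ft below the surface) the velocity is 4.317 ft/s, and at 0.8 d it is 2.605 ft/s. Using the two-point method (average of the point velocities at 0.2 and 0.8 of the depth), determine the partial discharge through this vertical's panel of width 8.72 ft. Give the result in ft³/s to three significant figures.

v̄ = (4.317 + 2.605) / 2 = 3.461 ft/s
q = v̄ × d × w = 3.461 × 6.90 × 8.72 = 208.2 ft³/s

208 ft³/s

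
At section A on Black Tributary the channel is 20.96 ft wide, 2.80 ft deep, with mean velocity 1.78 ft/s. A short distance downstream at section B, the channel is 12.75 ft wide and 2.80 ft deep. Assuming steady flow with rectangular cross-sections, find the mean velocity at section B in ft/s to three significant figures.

2.93 ft/s

Q = A₁V₁ = (20.96×2.80) × 1.78 = 104.5 ft³/s
A₂ = 12.75 × 2.80 = 35.70 ft²
V₂ = Q/A₂ = 104.5/35.70 = 2.926 ft/s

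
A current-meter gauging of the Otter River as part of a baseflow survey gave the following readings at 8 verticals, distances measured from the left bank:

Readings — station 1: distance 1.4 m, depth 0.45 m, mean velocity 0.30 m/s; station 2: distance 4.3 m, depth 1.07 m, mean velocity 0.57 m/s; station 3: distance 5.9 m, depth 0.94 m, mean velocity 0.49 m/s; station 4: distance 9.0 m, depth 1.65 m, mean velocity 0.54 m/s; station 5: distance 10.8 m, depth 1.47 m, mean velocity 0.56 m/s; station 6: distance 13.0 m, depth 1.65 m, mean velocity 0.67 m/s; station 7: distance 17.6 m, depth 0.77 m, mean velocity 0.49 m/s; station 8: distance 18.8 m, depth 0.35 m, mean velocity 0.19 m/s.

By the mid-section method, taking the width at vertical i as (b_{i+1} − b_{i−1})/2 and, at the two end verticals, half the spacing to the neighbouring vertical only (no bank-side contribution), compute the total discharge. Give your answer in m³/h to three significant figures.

w_1 = (4.3 − 1.4)/2 = 1.45 m; q_1 = 0.30 × 0.45 × 1.45 = 0.1958 m³/s
w_2 = (5.9 − 1.4)/2 = 2.25 m; q_2 = 0.57 × 1.07 × 2.25 = 1.372 m³/s
w_3 = (9.0 − 4.3)/2 = 2.35 m; q_3 = 0.49 × 0.94 × 2.35 = 1.082 m³/s
w_4 = (10.8 − 5.9)/2 = 2.45 m; q_4 = 0.54 × 1.65 × 2.45 = 2.183 m³/s
w_5 = (13.0 − 9.0)/2 = 2 m; q_5 = 0.56 × 1.47 × 2 = 1.646 m³/s
w_6 = (17.6 − 10.8)/2 = 3.4 m; q_6 = 0.67 × 1.65 × 3.4 = 3.759 m³/s
w_7 = (18.8 − 13.0)/2 = 2.9 m; q_7 = 0.49 × 0.77 × 2.9 = 1.094 m³/s
w_8 = (18.8 − 17.6)/2 = 0.6 m; q_8 = 0.19 × 0.35 × 0.6 = 0.03990 m³/s
Q = Σ qᵢ = 11.37 m³/s
= 11.37 × 3600 = 40940 m³/h

40900 m³/h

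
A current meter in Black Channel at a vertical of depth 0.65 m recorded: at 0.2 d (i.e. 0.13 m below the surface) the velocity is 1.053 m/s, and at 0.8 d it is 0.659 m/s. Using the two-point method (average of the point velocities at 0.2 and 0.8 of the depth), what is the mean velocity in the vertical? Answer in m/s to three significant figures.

0.856 m/s

v̄ = (1.053 + 0.659) / 2 = 0.8560 m/s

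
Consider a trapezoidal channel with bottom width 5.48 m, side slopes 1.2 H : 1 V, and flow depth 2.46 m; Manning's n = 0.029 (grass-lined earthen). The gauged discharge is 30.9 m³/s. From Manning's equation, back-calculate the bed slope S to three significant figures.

0.00102

A = (b + z·y)·y = (5.48 + 1.2×2.46)×2.46 = 20.74 m²
P = b + 2y√(1+z²) = 5.48 + 2×2.46×√(1+1.2²) = 13.17 m
R = A/P = 20.74/13.17 = 1.576 m
S = (Q·n / (1·A·R^(2/3)))² = (30.9×0.029 / (1×20.74×1.354))² = 0.001018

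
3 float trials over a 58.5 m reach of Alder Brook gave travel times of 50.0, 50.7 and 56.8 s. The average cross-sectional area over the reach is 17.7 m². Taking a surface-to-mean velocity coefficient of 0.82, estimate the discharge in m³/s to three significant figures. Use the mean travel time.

16.2 m³/s

t̄ = (50.0 + 50.7 + 56.8) / 3 = 52.5 s
v_surface = L / t̄ = 58.5 / 52.5 = 1.114 m/s
v_mean = 0.82 × 1.114 = 0.9137 m/s
Q = A × v_mean = 17.7 × 0.9137 = 16.17 m³/s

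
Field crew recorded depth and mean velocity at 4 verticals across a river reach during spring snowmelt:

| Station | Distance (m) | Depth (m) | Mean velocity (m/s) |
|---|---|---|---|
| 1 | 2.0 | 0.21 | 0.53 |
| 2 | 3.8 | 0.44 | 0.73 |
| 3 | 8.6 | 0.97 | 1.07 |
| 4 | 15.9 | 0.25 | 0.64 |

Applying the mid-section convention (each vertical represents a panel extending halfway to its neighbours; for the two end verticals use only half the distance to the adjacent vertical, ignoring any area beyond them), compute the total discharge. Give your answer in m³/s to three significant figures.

w_1 = (3.8 − 2.0)/2 = 0.9 m; q_1 = 0.53 × 0.21 × 0.9 = 0.1002 m³/s
w_2 = (8.6 − 2.0)/2 = 3.3 m; q_2 = 0.73 × 0.44 × 3.3 = 1.060 m³/s
w_3 = (15.9 − 3.8)/2 = 6.05 m; q_3 = 1.07 × 0.97 × 6.05 = 6.279 m³/s
w_4 = (15.9 − 8.6)/2 = 3.65 m; q_4 = 0.64 × 0.25 × 3.65 = 0.5840 m³/s
Q = Σ qᵢ = 8.023 m³/s

8.02 m³/s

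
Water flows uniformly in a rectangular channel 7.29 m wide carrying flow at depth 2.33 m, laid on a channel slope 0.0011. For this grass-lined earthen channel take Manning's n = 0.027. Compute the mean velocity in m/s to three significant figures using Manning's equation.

A = b·y = 7.29 × 2.33 = 16.99 m²
P = b + 2y = 7.29 + 2×2.33 = 11.95 m
R = A/P = 16.99/11.95 = 1.421 m
Q = (1/n)·A·R^(2/3)·S^(1/2) = (1/0.027) × 16.99 × 1.421^(2/3) × 0.0011^(1/2) = 26.38 m³/s
V = Q/A = 26.38/16.99 = 1.553 m/s

1.55 m/s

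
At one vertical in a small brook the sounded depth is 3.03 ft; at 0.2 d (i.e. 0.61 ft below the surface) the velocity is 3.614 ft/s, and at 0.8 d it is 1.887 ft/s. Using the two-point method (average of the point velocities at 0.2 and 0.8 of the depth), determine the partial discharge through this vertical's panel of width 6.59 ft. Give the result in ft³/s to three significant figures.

v̄ = (3.614 + 1.887) / 2 = 2.751 ft/s
q = v̄ × d × w = 2.751 × 3.03 × 6.59 = 54.92 ft³/s

54.9 ft³/s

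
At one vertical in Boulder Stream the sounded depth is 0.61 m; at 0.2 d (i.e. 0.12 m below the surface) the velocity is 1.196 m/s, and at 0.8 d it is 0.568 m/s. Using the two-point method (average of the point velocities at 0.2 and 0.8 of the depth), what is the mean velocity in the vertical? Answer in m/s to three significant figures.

v̄ = (1.196 + 0.568) / 2 = 0.8820 m/s

0.882 m/s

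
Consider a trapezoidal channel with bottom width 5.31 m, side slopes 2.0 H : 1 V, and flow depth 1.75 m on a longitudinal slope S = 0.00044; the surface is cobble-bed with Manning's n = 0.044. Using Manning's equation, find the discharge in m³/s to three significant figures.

A = (b + z·y)·y = (5.31 + 2.0×1.75)×1.75 = 15.42 m²
P = b + 2y√(1+z²) = 5.31 + 2×1.75×√(1+2.0²) = 13.14 m
R = A/P = 15.42/13.14 = 1.174 m
Q = (1/n)·A·R^(2/3)·S^(1/2) = (1/0.044) × 15.42 × 1.174^(2/3) × 0.00044^(1/2) = 8.178 m³/s

8.18 m³/s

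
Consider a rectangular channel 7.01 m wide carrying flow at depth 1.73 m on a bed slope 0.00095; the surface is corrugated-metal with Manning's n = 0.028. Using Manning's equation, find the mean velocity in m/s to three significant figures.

A = b·y = 7.01 × 1.73 = 12.13 m²
P = b + 2y = 7.01 + 2×1.73 = 10.47 m
R = A/P = 12.13/10.47 = 1.158 m
Q = (1/n)·A·R^(2/3)·S^(1/2) = (1/0.028) × 12.13 × 1.158^(2/3) × 0.00095^(1/2) = 14.72 m³/s
V = Q/A = 14.72/12.13 = 1.214 m/s

1.21 m/s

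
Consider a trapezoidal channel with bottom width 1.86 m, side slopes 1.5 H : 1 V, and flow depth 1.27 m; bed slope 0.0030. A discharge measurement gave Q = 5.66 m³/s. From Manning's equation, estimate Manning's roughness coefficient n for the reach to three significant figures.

0.0379

A = (b + z·y)·y = (1.86 + 1.5×1.27)×1.27 = 4.782 m²
P = b + 2y√(1+z²) = 1.86 + 2×1.27×√(1+1.5²) = 6.439 m
R = A/P = 4.782/6.439 = 0.7426 m
n = (1/Q)·A·R^(2/3)·S^(1/2) = (1/5.66) × 4.782 × 0.8200 × 0.05477 = 0.03794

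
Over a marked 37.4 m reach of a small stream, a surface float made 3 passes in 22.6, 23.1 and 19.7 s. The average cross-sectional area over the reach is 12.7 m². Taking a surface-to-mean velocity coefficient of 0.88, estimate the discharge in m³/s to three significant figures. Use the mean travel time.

t̄ = (22.6 + 23.1 + 19.7) / 3 = 21.8 s
v_surface = L / t̄ = 37.4 / 21.8 = 1.716 m/s
v_mean = 0.88 × 1.716 = 1.510 m/s
Q = A × v_mean = 12.7 × 1.510 = 19.17 m³/s

19.2 m³/s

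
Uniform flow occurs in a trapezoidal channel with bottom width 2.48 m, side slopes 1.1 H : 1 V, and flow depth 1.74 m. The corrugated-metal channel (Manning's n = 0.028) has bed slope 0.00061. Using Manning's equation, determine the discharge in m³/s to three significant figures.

A = (b + z·y)·y = (2.48 + 1.1×1.74)×1.74 = 7.646 m²
P = b + 2y√(1+z²) = 2.48 + 2×1.74×√(1+1.1²) = 7.653 m
R = A/P = 7.646/7.653 = 0.9990 m
Q = (1/n)·A·R^(2/3)·S^(1/2) = (1/0.028) × 7.646 × 0.9990^(2/3) × 0.00061^(1/2) = 6.739 m³/s

6.74 m³/s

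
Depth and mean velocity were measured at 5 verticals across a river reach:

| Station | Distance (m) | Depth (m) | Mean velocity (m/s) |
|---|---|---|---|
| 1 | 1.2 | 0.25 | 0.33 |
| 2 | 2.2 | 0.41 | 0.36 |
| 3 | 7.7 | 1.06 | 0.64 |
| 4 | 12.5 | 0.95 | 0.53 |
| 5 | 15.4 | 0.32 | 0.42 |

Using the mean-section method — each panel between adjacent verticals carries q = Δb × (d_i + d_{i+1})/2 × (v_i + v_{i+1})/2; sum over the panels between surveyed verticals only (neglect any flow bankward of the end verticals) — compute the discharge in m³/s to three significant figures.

5.83 m³/s

Panel 1-2: Δb = 1 m, d̄ = (0.25+0.41)/2 = 0.33, v̄ = (0.33+0.36)/2 = 0.345 → q = 1×0.33×0.345 = 0.1139 m³/s
Panel 2-3: Δb = 5.5 m, d̄ = (0.41+1.06)/2 = 0.735, v̄ = (0.36+0.64)/2 = 0.5 → q = 5.5×0.735×0.5 = 2.021 m³/s
Panel 3-4: Δb = 4.8 m, d̄ = (1.06+0.95)/2 = 1.005, v̄ = (0.64+0.53)/2 = 0.585 → q = 4.8×1.005×0.585 = 2.822 m³/s
Panel 4-5: Δb = 2.9 m, d̄ = (0.95+0.32)/2 = 0.635, v̄ = (0.53+0.42)/2 = 0.475 → q = 2.9×0.635×0.475 = 0.8747 m³/s
Q = Σ q = 5.832 m³/s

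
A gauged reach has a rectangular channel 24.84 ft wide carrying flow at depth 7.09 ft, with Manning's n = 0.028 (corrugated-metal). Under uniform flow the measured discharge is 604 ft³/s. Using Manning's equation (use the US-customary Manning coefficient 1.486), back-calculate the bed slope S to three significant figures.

0.000560

A = b·y = 24.84 × 7.09 = 176.1 ft²
P = b + 2y = 24.84 + 2×7.09 = 39.02 ft
R = A/P = 176.1/39.02 = 4.513 ft
S = (Q·n / (1.486·A·R^(2/3)))² = (604×0.028 / (1.486×176.1×2.731))² = 0.0005599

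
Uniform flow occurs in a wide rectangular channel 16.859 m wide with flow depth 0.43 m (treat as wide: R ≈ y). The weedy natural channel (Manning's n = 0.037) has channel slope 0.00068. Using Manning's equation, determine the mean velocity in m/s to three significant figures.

0.402 m/s

A = b·y = 16.859 × 0.43 = 7.249 m²
Wide channel: R ≈ y = 0.43 m
Q = (1/n)·A·R^(2/3)·S^(1/2) = (1/0.037) × 7.249 × 0.4300^(2/3) × 0.00068^(1/2) = 2.911 m³/s
V = Q/A = 2.911/7.249 = 0.4015 m/s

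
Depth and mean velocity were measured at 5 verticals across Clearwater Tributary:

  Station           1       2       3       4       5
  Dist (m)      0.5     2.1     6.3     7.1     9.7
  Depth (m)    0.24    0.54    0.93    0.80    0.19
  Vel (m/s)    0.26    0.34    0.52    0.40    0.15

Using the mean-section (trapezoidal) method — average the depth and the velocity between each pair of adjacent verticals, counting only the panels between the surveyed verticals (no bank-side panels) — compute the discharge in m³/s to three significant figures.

Panel 1-2: Δb = 1.6 m, d̄ = (0.24+0.54)/2 = 0.39, v̄ = (0.26+0.34)/2 = 0.3 → q = 1.6×0.39×0.3 = 0.1872 m³/s
Panel 2-3: Δb = 4.2 m, d̄ = (0.54+0.93)/2 = 0.735, v̄ = (0.34+0.52)/2 = 0.43 → q = 4.2×0.735×0.43 = 1.327 m³/s
Panel 3-4: Δb = 0.8 m, d̄ = (0.93+0.80)/2 = 0.865, v̄ = (0.52+0.40)/2 = 0.46 → q = 0.8×0.865×0.46 = 0.3183 m³/s
Panel 4-5: Δb = 2.6 m, d̄ = (0.80+0.19)/2 = 0.495, v̄ = (0.40+0.15)/2 = 0.275 → q = 2.6×0.495×0.275 = 0.3539 m³/s
Q = Σ q = 2.187 m³/s

2.19 m³/s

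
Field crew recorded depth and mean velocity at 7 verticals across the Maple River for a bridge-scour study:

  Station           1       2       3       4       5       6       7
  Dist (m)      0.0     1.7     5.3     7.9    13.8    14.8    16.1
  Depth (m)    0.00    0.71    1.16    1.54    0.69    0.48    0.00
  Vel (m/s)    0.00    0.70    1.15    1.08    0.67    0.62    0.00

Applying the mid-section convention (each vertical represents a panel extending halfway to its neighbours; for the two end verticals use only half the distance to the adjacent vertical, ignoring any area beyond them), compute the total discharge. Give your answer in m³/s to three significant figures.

14.5 m³/s

w_2 = (5.3 − 0.0)/2 = 2.65 m; q_2 = 0.70 × 0.71 × 2.65 = 1.317 m³/s
w_3 = (7.9 − 1.7)/2 = 3.1 m; q_3 = 1.15 × 1.16 × 3.1 = 4.135 m³/s
w_4 = (13.8 − 5.3)/2 = 4.25 m; q_4 = 1.08 × 1.54 × 4.25 = 7.069 m³/s
w_5 = (14.8 − 7.9)/2 = 3.45 m; q_5 = 0.67 × 0.69 × 3.45 = 1.595 m³/s
w_6 = (16.1 − 13.8)/2 = 1.15 m; q_6 = 0.62 × 0.48 × 1.15 = 0.3422 m³/s
Stations 1, 7 contribute zero (depth or velocity is 0).
Q = Σ qᵢ = 14.46 m³/s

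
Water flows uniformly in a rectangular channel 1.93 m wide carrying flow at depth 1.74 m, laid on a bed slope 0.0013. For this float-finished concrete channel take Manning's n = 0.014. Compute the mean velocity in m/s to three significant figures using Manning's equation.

1.87 m/s

A = b·y = 1.93 × 1.74 = 3.358 m²
P = b + 2y = 1.93 + 2×1.74 = 5.410 m
R = A/P = 3.358/5.410 = 0.6207 m
Q = (1/n)·A·R^(2/3)·S^(1/2) = (1/0.014) × 3.358 × 0.6207^(2/3) × 0.0013^(1/2) = 6.293 m³/s
V = Q/A = 6.293/3.358 = 1.874 m/s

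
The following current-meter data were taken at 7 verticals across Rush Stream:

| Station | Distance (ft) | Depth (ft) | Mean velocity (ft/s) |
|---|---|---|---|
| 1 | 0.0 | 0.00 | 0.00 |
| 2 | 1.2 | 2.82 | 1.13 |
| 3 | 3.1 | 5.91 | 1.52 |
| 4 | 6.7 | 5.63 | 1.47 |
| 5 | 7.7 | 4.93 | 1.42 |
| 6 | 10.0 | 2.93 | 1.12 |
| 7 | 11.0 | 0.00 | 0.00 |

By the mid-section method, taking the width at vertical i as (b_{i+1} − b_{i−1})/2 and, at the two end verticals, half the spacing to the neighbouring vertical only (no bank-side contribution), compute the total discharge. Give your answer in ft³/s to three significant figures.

65.6 ft³/s

w_2 = (3.1 − 0.0)/2 = 1.55 ft; q_2 = 1.13 × 2.82 × 1.55 = 4.939 ft³/s
w_3 = (6.7 − 1.2)/2 = 2.75 ft; q_3 = 1.52 × 5.91 × 2.75 = 24.70 ft³/s
w_4 = (7.7 − 3.1)/2 = 2.3 ft; q_4 = 1.47 × 5.63 × 2.3 = 19.04 ft³/s
w_5 = (10.0 − 6.7)/2 = 1.65 ft; q_5 = 1.42 × 4.93 × 1.65 = 11.55 ft³/s
w_6 = (11.0 − 7.7)/2 = 1.65 ft; q_6 = 1.12 × 2.93 × 1.65 = 5.415 ft³/s
Stations 1, 7 contribute zero (depth or velocity is 0).
Q = Σ qᵢ = 65.64 ft³/s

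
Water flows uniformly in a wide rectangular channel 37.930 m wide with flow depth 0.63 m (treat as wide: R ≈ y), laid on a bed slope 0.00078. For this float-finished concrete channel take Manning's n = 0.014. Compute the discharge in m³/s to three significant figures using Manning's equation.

A = b·y = 37.930 × 0.63 = 23.90 m²
Wide channel: R ≈ y = 0.63 m
Q = (1/n)·A·R^(2/3)·S^(1/2) = (1/0.014) × 23.90 × 0.6300^(2/3) × 0.00078^(1/2) = 35.03 m³/s

35.0 m³/s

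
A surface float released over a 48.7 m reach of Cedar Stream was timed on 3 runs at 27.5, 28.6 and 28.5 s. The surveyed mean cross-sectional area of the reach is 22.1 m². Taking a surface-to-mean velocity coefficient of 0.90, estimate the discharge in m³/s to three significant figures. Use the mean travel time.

t̄ = (27.5 + 28.6 + 28.5) / 3 = 28.2 s
v_surface = L / t̄ = 48.7 / 28.2 = 1.727 m/s
v_mean = 0.90 × 1.727 = 1.554 m/s
Q = A × v_mean = 22.1 × 1.554 = 34.35 m³/s

34.3 m³/s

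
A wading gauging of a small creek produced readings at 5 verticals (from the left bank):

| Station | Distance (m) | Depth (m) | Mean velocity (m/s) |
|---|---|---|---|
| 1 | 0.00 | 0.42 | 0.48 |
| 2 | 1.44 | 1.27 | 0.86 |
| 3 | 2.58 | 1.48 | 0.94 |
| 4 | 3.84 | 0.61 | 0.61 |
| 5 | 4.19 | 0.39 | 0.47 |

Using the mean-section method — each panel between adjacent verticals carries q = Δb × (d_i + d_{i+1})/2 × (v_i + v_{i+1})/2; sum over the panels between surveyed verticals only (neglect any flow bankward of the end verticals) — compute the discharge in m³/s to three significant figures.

3.34 m³/s

Panel 1-2: Δb = 1.44 m, d̄ = (0.42+1.27)/2 = 0.845, v̄ = (0.48+0.86)/2 = 0.67 → q = 1.44×0.845×0.67 = 0.8153 m³/s
Panel 2-3: Δb = 1.14 m, d̄ = (1.27+1.48)/2 = 1.375, v̄ = (0.86+0.94)/2 = 0.9 → q = 1.14×1.375×0.9 = 1.411 m³/s
Panel 3-4: Δb = 1.26 m, d̄ = (1.48+0.61)/2 = 1.045, v̄ = (0.94+0.61)/2 = 0.775 → q = 1.26×1.045×0.775 = 1.020 m³/s
Panel 4-5: Δb = 0.35 m, d̄ = (0.61+0.39)/2 = 0.5, v̄ = (0.61+0.47)/2 = 0.54 → q = 0.35×0.5×0.54 = 0.09450 m³/s
Q = Σ q = 3.341 m³/s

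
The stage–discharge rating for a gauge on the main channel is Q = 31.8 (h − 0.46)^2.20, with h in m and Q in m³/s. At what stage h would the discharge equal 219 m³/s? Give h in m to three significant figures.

2.86 m

h − h₀ = (Q/C)^(1/b) = (219/31.8)^(1/2.20) = 2.404 m
h = 0.46 + 2.404 = 2.864 m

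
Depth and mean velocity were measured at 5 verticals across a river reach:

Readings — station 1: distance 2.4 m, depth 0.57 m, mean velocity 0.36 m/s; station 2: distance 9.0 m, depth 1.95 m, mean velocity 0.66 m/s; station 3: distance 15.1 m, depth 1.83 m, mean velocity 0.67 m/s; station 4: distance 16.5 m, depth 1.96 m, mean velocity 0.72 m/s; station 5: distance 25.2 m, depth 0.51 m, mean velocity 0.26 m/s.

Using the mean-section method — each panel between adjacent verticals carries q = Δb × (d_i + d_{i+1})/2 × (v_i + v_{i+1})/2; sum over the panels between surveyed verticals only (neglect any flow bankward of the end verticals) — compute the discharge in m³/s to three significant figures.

19.0 m³/s

Panel 1-2: Δb = 6.6 m, d̄ = (0.57+1.95)/2 = 1.26, v̄ = (0.36+0.66)/2 = 0.51 → q = 6.6×1.26×0.51 = 4.241 m³/s
Panel 2-3: Δb = 6.1 m, d̄ = (1.95+1.83)/2 = 1.89, v̄ = (0.66+0.67)/2 = 0.665 → q = 6.1×1.89×0.665 = 7.667 m³/s
Panel 3-4: Δb = 1.4 m, d̄ = (1.83+1.96)/2 = 1.895, v̄ = (0.67+0.72)/2 = 0.695 → q = 1.4×1.895×0.695 = 1.844 m³/s
Panel 4-5: Δb = 8.7 m, d̄ = (1.96+0.51)/2 = 1.235, v̄ = (0.72+0.26)/2 = 0.49 → q = 8.7×1.235×0.49 = 5.265 m³/s
Q = Σ q = 19.02 m³/s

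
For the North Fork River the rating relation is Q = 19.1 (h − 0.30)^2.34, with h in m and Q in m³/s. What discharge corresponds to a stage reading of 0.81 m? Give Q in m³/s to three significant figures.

Q = 19.1 × (0.81 − 0.30)^2.34 = 19.1 × 0.51^2.34 = 3.951 m³/s

3.95 m³/s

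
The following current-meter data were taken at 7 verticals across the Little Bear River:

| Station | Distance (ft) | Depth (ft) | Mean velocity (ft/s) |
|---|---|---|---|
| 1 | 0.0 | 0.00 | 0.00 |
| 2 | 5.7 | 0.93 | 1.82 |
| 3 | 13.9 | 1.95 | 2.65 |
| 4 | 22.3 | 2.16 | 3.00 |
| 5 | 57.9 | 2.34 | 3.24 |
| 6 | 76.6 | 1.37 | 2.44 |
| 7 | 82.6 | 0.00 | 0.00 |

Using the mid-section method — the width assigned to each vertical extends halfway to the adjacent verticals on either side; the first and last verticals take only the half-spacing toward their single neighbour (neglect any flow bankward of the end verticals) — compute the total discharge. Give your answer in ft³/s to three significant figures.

w_2 = (13.9 − 0.0)/2 = 6.95 ft; q_2 = 1.82 × 0.93 × 6.95 = 11.76 ft³/s
w_3 = (22.3 − 5.7)/2 = 8.3 ft; q_3 = 2.65 × 1.95 × 8.3 = 42.89 ft³/s
w_4 = (57.9 − 13.9)/2 = 22 ft; q_4 = 3.00 × 2.16 × 22 = 142.6 ft³/s
w_5 = (76.6 − 22.3)/2 = 27.15 ft; q_5 = 3.24 × 2.34 × 27.15 = 205.8 ft³/s
w_6 = (82.6 − 57.9)/2 = 12.35 ft; q_6 = 2.44 × 1.37 × 12.35 = 41.28 ft³/s
Stations 1, 7 contribute zero (depth or velocity is 0).
Q = Σ qᵢ = 444.3 ft³/s

444 ft³/s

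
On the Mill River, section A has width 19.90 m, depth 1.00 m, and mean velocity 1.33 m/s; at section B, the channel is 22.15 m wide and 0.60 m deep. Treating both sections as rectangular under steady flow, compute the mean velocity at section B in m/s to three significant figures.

Q = A₁V₁ = (19.90×1.00) × 1.33 = 26.47 m³/s
A₂ = 22.15 × 0.60 = 13.29 m²
V₂ = Q/A₂ = 26.47/13.29 = 1.991 m/s

1.99 m/s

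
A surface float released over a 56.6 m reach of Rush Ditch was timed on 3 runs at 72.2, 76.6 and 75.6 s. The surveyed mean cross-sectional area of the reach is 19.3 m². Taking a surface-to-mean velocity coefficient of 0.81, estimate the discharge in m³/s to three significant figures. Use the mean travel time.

11.8 m³/s

t̄ = (72.2 + 76.6 + 75.6) / 3 = 74.8 s
v_surface = L / t̄ = 56.6 / 74.8 = 0.7567 m/s
v_mean = 0.81 × 0.7567 = 0.6129 m/s
Q = A × v_mean = 19.3 × 0.6129 = 11.83 m³/s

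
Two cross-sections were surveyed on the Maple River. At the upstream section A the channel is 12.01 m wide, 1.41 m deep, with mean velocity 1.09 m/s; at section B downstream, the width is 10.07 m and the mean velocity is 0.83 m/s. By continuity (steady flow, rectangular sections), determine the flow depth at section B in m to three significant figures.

Q = A₁V₁ = (12.01×1.41) × 1.09 = 18.46 m³/s
d₂ = Q/(b₂ V₂) = 18.46/(10.07×0.83) = 2.208 m

2.21 m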